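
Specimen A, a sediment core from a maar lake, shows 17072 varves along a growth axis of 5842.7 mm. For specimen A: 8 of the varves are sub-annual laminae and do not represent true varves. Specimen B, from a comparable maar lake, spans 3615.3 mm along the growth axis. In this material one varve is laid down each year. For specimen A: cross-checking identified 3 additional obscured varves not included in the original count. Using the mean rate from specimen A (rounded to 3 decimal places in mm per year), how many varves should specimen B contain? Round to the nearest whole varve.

10571 varves

Specimen A: after corrections the count is 17072 − 8 + 3 = 17067 varves.
A: Mean rate = 5842.7 mm / 17067 years ≈ 0.342 mm/year.
For B, 3615.3 / 0.342 = 10571.05 years ≈ 10571 varves.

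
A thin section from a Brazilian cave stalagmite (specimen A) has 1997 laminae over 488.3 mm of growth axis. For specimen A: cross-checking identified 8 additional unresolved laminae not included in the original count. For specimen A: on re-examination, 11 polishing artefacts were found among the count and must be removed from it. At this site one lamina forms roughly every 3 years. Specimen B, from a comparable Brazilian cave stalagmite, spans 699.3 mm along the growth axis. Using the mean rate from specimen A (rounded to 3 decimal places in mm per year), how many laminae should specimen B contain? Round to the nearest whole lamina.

2843 laminae

Specimen A: correcting the raw count gives 1997 − 11 + 8 = 1994 true laminae.
Specimen A: 1994 laminae at 3 years each span 1994 × 3 = 5982 years.
A: 488.3 mm over 5982 years gives 488.3 / 5982 ≈ 0.082 mm/yr.
Specimen B: 699.3 mm / 0.082 mm per year = 8528.05 years; at 3 years per lamina that is 8528.05 / 3 ≈ 2843 laminae.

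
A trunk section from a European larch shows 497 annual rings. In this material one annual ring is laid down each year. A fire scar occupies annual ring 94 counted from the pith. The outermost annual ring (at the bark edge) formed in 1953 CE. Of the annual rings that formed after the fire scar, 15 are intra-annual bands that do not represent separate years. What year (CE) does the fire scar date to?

1565 CE

The fire scar sits at annual ring 94 from the pith, so 497 − 94 = 403 annual rings formed after it.
Removing the 15 false annual rings leaves 403 − 15 = 388 true annual rings beyond the fire scar.
Counting back 388 years from 1953 CE places the fire scar in 1953 − 388 = 1565 CE.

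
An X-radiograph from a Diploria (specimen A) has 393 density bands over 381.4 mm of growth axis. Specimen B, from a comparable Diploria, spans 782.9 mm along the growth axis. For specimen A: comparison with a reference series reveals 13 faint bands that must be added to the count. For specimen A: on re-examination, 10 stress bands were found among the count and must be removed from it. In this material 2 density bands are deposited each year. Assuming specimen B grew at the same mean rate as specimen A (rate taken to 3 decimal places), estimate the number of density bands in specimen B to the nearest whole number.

Specimen A: correcting the raw count gives 393 − 10 + 13 = 396 true density bands.
Specimen A: 396 density bands at 2 per year is 396 / 2 = 198 years.
A: 381.4 mm over 198 years gives 381.4 / 198 ≈ 1.926 mm per year.
For B, 782.9 / 1.926 = 406.49 years; at 2 density bands per year that is 406.49 × 2 ≈ 813 density bands.

813 density bands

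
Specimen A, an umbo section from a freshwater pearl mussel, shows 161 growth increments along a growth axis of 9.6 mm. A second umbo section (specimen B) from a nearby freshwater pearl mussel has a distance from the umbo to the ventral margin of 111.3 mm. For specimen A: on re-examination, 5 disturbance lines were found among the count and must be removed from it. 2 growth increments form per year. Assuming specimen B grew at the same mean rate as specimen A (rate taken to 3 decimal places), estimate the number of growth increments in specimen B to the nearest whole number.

Specimen A: after corrections the count is 161 − 5 = 156 growth increments.
Specimen A: 156 growth increments at 2 per year is 156 / 2 = 78 years.
A: Extension rate ≈ 9.6 / 78 = 0.123 mm/year.
For B, 111.3 / 0.123 = 904.88 years; at 2 growth increments per year that is 904.88 × 2 ≈ 1810 growth increments.

1810 growth increments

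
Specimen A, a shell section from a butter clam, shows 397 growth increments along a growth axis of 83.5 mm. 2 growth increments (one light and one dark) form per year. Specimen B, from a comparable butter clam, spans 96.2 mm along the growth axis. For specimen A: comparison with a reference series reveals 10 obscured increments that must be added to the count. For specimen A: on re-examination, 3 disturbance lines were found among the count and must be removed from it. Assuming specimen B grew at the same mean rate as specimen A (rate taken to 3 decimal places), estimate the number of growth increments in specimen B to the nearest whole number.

466 growth increments

Specimen A: after corrections the count is 397 − 3 + 10 = 404 growth increments.
Specimen A: 404 growth increments at 2 per year is 404 / 2 = 202 years.
A: Mean rate = 83.5 mm / 202 years ≈ 0.413 mm per year.
Specimen B: 96.2 mm / 0.413 mm per year = 232.93 years; at 2 growth increments per year that is 232.93 × 2 ≈ 466 growth increments.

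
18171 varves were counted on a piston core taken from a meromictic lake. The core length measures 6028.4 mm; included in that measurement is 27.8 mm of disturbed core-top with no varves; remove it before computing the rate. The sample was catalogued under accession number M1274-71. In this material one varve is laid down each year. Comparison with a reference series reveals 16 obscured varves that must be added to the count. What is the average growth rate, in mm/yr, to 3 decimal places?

Correcting the raw count gives 18171 + 16 = 18187 true varves.
Removing the 27.8 mm offcut leaves 6028.4 − 27.8 = 6000.6 mm.
6000.6 mm over 18187 years gives 6000.6 / 18187 ≈ 0.330 mm/yr.

0.330 mm/yr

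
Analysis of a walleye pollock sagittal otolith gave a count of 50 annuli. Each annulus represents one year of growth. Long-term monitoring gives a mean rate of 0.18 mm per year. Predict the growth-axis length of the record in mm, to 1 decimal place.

9.0 mm

The record spans 50 years at 0.18 mm per year.
50 years at 0.18 mm/year gives 0.18 × 50 = 9.0 mm.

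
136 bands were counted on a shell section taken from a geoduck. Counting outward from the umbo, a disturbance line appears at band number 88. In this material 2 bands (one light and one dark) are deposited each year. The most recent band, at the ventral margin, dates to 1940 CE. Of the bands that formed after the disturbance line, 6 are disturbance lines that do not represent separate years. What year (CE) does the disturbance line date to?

1919 CE

The disturbance line sits at band 88 from the umbo, so 136 − 88 = 48 bands formed after it.
Excluding 6 false bands: 48 − 6 = 42.
With 2 bands per year, 42 / 2 = 21 years.
1940 − 21 = 1919 CE.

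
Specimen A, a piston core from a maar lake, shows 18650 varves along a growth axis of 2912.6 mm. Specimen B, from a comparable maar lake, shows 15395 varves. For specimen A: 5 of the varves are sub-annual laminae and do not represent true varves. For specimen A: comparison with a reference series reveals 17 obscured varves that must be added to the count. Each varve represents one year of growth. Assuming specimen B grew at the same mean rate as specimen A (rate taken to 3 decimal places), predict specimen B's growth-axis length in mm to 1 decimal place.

Specimen A: correcting the raw count gives 18650 − 5 + 17 = 18662 true varves.
A: Mean rate = 2912.6 mm / 18662 years ≈ 0.156 mm per year.
B's length ≈ 0.156 × 15395 = 2401.6 mm.

2401.6 mm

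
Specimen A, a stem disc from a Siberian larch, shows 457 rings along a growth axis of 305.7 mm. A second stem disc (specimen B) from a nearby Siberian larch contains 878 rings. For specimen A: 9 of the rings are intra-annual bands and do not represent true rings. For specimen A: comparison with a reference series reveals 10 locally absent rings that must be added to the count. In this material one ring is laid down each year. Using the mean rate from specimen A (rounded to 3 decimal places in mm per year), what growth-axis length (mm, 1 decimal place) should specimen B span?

585.6 mm

Specimen A: adjusted count: 457 − 9 + 10 = 458 rings.
A: 305.7 mm over 458 years gives 305.7 / 458 ≈ 0.667 mm/year.
B's length ≈ 0.667 × 878 = 585.6 mm.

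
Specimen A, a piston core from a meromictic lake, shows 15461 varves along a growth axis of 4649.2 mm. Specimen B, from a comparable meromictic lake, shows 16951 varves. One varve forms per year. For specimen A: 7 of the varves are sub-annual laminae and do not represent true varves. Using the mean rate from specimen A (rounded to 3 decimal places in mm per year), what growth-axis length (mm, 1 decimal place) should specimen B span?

Specimen A: correcting the raw count gives 15461 − 7 = 15454 true varves.
A: Mean rate = 4649.2 mm / 15454 years ≈ 0.301 mm/year.
Length of B = 0.301 × 16951 = 5102.3 mm.

5102.3 mm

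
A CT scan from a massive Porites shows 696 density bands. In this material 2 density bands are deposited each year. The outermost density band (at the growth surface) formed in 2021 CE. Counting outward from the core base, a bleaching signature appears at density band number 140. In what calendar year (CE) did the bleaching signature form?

The bleaching signature sits at density band 140 from the core base, so 696 − 140 = 556 density bands formed after it.
With 2 density bands per year, 556 / 2 = 278 years.
Counting back 278 years from 2021 CE places the bleaching signature in 2021 − 278 = 1743 CE.

1743 CE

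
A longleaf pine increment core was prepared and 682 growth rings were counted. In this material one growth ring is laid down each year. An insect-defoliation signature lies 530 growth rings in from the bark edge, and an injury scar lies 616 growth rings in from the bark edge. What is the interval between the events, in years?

86 years

616 − 530 = 86 growth rings lie between the two events.
One growth ring per year makes the interval 86 years.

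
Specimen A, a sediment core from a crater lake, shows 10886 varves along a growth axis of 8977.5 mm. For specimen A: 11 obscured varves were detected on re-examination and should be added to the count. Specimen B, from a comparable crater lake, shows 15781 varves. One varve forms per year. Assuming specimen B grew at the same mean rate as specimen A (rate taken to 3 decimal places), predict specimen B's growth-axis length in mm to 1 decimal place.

13003.5 mm

Specimen A: adjusted count: 10886 + 11 = 10897 varves.
A: Mean rate = 8977.5 mm / 10897 years ≈ 0.824 mm per year.
B's length ≈ 0.824 × 15781 = 13003.5 mm.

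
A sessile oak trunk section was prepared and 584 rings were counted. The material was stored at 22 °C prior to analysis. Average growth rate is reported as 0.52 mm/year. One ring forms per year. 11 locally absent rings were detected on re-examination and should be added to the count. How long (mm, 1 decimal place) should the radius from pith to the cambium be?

309.4 mm

After corrections the count is 584 + 11 = 595 rings.
Predicted length = 0.52 mm/year × 595 years = 309.4 mm.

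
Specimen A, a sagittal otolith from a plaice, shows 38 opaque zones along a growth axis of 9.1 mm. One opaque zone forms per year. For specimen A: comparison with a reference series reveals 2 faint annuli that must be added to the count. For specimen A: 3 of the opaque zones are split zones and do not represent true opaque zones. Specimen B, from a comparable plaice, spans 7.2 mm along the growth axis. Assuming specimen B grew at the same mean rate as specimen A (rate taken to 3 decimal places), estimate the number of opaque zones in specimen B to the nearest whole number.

29 opaque zones

Specimen A: correcting the raw count gives 38 − 3 + 2 = 37 true opaque zones.
A: 9.1 mm over 37 years gives 9.1 / 37 ≈ 0.246 mm/yr.
For B, 7.2 / 0.246 = 29.27 years ≈ 29 opaque zones.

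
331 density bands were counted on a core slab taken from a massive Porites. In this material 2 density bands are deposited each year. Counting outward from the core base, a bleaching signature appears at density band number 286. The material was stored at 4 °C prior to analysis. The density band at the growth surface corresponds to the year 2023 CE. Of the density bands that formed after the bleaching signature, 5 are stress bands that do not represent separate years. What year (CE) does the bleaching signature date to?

2003 CE

331 − 286 = 45 density bands lie beyond the bleaching signature toward the growth surface.
45 − 5 false = 40 true density bands after the bleaching signature.
With 2 density bands per year, 40 / 2 = 20 years.
Counting back 20 years from 2023 CE places the bleaching signature in 2023 − 20 = 2003 CE.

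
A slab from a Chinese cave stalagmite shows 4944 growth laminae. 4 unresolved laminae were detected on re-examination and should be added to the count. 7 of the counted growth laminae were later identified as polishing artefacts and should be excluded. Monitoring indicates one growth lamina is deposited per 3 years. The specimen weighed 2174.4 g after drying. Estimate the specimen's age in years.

14823 yr

Adjusted count: 4944 − 7 + 4 = 4941 growth laminae.
Multiplying by 3 years per growth lamina: 4941 × 3 = 14823 years.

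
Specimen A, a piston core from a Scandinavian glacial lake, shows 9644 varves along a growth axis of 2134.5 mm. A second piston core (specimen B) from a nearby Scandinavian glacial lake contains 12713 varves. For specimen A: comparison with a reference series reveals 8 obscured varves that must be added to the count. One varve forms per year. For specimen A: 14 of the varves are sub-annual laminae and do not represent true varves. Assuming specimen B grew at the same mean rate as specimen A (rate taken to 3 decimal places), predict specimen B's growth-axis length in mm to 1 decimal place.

2809.6 mm

Specimen A: correcting the raw count gives 9644 − 14 + 8 = 9638 true varves.
A: Mean rate = 2134.5 mm / 9638 years ≈ 0.221 mm per year.
B's length ≈ 0.221 × 12713 = 2809.6 mm.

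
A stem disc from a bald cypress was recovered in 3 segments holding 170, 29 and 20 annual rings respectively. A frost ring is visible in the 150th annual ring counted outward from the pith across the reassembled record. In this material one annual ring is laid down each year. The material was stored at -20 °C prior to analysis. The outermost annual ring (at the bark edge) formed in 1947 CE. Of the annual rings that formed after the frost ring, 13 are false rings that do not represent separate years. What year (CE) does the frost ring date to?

1891 CE

Total annual rings = 170 + 29 + 20 = 219.
219 − 150 = 69 annual rings lie beyond the frost ring toward the bark edge.
69 − 13 false = 56 true annual rings after the frost ring.
Counting back 56 years from 1947 CE places the frost ring in 1947 − 56 = 1891 CE.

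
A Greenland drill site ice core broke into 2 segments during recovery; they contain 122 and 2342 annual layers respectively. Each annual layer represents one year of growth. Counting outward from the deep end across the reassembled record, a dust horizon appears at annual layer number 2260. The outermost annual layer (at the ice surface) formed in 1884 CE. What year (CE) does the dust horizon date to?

Total annual layers = 122 + 2342 = 2464.
2464 − 2260 = 204 annual layers lie beyond the dust horizon toward the ice surface.
The annual layer at the ice surface is 1884 CE, so the dust horizon dates to 1884 − 204 = 1680 CE.

1680 CE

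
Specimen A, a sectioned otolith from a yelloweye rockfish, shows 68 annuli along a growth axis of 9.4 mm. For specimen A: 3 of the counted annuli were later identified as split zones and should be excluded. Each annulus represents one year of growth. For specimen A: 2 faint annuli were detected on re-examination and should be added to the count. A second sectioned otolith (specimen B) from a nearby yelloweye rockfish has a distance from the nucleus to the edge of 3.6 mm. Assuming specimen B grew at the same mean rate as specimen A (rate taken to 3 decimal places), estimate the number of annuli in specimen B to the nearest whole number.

26 annuli

Specimen A: adjusted count: 68 − 3 + 2 = 67 annuli.
A: Extension rate ≈ 9.4 / 67 = 0.140 mm per year.
B spans 3.6 / 0.140 = 25.71 years ≈ 26 annuli.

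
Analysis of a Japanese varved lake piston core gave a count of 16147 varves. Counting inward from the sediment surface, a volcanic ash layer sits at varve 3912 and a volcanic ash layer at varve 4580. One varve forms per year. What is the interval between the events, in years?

668 years

The two markers are separated by 4580 − 3912 = 668 varves.
One varve per year makes the interval 668 years.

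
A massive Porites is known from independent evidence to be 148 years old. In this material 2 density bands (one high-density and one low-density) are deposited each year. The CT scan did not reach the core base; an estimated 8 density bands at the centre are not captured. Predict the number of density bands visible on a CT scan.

Expected density bands: 148 × 2 = 296.
296 − 8 missed = 288 density bands expected in the prepared section.

288 density bands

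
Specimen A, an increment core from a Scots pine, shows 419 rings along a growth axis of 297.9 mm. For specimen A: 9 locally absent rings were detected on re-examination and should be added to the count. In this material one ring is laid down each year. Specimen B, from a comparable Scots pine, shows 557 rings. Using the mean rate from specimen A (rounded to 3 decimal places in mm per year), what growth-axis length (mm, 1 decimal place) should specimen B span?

387.7 mm

Specimen A: correcting the raw count gives 419 + 9 = 428 true rings.
A: Extension rate ≈ 297.9 / 428 = 0.696 mm/yr.
B's length ≈ 0.696 × 557 = 387.7 mm.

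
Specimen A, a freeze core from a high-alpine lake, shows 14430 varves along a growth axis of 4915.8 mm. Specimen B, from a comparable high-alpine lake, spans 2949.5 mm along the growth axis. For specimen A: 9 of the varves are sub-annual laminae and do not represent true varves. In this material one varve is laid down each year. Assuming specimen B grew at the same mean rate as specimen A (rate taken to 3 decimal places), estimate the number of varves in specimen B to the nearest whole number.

8650 varves

Specimen A: correcting the raw count gives 14430 − 9 = 14421 true varves.
A: Mean rate = 4915.8 mm / 14421 years ≈ 0.341 mm per year.
Specimen B: 2949.5 mm / 0.341 mm per year = 8649.56 years ≈ 8650 varves.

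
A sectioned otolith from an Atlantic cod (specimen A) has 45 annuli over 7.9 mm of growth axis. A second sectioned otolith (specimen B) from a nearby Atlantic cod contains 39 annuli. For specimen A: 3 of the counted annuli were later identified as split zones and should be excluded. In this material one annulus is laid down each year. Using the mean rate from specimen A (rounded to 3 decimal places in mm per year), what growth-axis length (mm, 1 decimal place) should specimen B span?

7.3 mm

Specimen A: true annulus count = 45 − 3 = 42.
A: Extension rate ≈ 7.9 / 42 = 0.188 mm per year.
For B, 0.188 mm/year × 39 years = 7.3 mm.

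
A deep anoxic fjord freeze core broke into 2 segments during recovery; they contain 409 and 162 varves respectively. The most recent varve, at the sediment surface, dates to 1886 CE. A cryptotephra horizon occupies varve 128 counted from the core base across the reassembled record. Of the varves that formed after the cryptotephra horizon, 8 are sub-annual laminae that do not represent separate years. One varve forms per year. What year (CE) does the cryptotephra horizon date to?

Total varves = 409 + 162 = 571.
The cryptotephra horizon sits at varve 128 from the core base, so 571 − 128 = 443 varves formed after it.
Excluding 8 false varves: 443 − 8 = 435.
1886 − 435 = 1451 CE.

1451 CE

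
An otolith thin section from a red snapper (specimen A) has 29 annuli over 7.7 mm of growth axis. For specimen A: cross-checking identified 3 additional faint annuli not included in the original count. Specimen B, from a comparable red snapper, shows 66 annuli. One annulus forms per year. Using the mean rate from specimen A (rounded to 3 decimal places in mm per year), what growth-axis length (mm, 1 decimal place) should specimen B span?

15.9 mm

Specimen A: adjusted count: 29 + 3 = 32 annuli.
A: Extension rate ≈ 7.7 / 32 = 0.241 mm per year.
B's length ≈ 0.241 × 66 = 15.9 mm.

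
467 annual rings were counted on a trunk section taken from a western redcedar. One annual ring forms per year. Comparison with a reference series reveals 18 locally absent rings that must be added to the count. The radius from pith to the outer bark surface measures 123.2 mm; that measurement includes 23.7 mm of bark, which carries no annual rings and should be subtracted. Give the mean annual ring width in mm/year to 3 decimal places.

True annual ring count = 467 + 18 = 485.
Net length = 123.2 − 23.7 = 99.5 mm.
99.5 mm over 485 years gives 99.5 / 485 ≈ 0.205 mm/year.

0.205 mm/year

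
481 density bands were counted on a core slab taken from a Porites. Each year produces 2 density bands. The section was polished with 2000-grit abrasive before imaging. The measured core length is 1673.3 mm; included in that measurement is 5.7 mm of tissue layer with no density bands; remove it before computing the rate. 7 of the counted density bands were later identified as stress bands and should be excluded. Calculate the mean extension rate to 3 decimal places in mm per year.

7.036 mm per year

After corrections the count is 481 − 7 = 474 density bands.
474 density bands at 2 per year is 474 / 2 = 237 years.
The growth record spans 1673.3 − 5.7 = 1667.6 mm.
1667.6 mm over 237 years gives 1667.6 / 237 ≈ 7.036 mm per year.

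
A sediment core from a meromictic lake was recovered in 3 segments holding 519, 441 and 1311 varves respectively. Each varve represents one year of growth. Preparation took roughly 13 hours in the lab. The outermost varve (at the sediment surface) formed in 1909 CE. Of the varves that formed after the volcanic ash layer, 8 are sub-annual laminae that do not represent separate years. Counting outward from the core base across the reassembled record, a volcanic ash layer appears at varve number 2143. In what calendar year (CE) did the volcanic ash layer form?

Total varves = 519 + 441 + 1311 = 2271.
The volcanic ash layer sits at varve 2143 from the core base, so 2271 − 2143 = 128 varves formed after it.
Excluding 8 false varves: 128 − 8 = 120.
1909 − 120 = 1789 CE.

1789 CE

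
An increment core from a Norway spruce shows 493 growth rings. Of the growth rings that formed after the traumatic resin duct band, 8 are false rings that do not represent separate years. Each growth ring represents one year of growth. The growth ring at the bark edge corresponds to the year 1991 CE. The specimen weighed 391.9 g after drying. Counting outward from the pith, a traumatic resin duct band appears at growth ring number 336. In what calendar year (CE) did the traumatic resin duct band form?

1842 CE

Between growth ring 336 and the bark edge there are 493 − 336 = 157 growth rings.
Removing the 8 false growth rings leaves 157 − 8 = 149 true growth rings beyond the traumatic resin duct band.
The growth ring at the bark edge is 1991 CE, so the traumatic resin duct band dates to 1991 − 149 = 1842 CE.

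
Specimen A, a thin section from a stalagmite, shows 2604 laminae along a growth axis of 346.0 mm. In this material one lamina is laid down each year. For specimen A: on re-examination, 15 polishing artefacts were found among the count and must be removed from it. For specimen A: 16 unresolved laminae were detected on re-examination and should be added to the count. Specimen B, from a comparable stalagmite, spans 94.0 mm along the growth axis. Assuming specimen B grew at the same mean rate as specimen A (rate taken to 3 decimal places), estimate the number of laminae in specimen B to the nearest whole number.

Specimen A: after corrections the count is 2604 − 15 + 16 = 2605 laminae.
A: Mean rate = 346.0 mm / 2605 years ≈ 0.133 mm/year.
For B, 94.0 / 0.133 = 706.77 years ≈ 707 laminae.

707 laminae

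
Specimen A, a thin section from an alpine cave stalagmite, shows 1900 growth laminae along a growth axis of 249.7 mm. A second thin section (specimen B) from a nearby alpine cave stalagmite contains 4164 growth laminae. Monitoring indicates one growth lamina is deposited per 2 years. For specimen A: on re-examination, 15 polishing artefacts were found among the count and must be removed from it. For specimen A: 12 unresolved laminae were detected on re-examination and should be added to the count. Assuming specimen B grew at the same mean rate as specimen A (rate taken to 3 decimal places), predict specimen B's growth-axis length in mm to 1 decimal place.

549.6 mm

Specimen A: adjusted count: 1900 − 15 + 12 = 1897 growth laminae.
Specimen A: at 2 years per growth lamina, 1897 × 2 = 3794 years.
A: Mean rate = 249.7 mm / 3794 years ≈ 0.066 mm per year.
Specimen B: 4164 growth laminae at 2 years each span 4164 × 2 = 8328 years. Length of B = 0.066 × 8328 = 549.6 mm.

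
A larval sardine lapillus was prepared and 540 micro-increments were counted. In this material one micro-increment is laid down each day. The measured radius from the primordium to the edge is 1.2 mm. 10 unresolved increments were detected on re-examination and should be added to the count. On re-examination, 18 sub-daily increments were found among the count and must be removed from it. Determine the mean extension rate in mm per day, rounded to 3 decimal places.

0.002 mm per day

Correcting the raw count gives 540 − 18 + 10 = 532 true micro-increments.
Mean rate = 1.2 mm / 532 days ≈ 0.002 mm per day.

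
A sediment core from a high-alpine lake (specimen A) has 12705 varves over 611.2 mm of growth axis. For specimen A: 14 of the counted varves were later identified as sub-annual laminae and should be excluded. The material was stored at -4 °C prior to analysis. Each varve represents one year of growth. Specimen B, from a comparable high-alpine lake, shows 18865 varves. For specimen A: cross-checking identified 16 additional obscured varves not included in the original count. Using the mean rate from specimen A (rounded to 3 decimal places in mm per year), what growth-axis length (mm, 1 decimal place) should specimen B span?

Specimen A: adjusted count: 12705 − 14 + 16 = 12707 varves.
A: Mean rate = 611.2 mm / 12707 years ≈ 0.048 mm/yr.
Length of B = 0.048 × 18865 = 905.5 mm.

905.5 mm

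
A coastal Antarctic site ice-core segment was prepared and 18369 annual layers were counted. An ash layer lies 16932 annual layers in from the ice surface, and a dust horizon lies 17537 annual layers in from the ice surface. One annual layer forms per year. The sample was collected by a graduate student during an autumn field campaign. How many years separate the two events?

The two markers are separated by 17537 − 16932 = 605 annual layers.
That is 605 years at one annual layer per year.

605 years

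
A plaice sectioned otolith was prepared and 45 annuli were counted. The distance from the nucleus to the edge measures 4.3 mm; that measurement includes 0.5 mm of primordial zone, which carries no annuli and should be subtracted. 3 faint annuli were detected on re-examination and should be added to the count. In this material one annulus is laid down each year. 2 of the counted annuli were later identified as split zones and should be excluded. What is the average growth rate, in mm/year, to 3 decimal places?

After corrections the count is 45 − 2 + 3 = 46 annuli.
Net length = 4.3 − 0.5 = 3.8 mm.
Extension rate ≈ 3.8 / 46 = 0.083 mm/year.

0.083 mm/year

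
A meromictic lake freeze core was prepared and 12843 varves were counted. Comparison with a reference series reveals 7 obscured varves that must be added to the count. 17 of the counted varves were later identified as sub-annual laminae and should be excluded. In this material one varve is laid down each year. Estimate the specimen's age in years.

12833 years

True varve count = 12843 − 17 + 7 = 12833.
One varve per year makes the duration 12833 years.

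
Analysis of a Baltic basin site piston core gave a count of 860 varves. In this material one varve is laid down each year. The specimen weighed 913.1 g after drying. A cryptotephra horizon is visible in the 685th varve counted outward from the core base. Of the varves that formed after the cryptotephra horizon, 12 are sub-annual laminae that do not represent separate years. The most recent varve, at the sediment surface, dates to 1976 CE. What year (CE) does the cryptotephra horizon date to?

1813 CE

The cryptotephra horizon sits at varve 685 from the core base, so 860 − 685 = 175 varves formed after it.
Removing the 12 false varves leaves 175 − 12 = 163 true varves beyond the cryptotephra horizon.
Counting back 163 years from 1976 CE places the cryptotephra horizon in 1976 − 163 = 1813 CE.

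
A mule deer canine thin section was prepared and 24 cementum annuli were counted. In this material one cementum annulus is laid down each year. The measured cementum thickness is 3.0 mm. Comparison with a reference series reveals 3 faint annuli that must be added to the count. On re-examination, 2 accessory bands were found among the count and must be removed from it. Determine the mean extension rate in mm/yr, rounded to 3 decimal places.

0.120 mm/yr

True cementum annulus count = 24 − 2 + 3 = 25.
Mean rate = 3.0 mm / 25 years ≈ 0.120 mm/yr.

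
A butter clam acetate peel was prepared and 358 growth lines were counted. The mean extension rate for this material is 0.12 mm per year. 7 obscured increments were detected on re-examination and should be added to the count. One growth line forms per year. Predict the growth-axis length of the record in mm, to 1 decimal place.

43.8 mm

After corrections the count is 358 + 7 = 365 growth lines.
Length ≈ 0.12 × 365 = 43.8 mm.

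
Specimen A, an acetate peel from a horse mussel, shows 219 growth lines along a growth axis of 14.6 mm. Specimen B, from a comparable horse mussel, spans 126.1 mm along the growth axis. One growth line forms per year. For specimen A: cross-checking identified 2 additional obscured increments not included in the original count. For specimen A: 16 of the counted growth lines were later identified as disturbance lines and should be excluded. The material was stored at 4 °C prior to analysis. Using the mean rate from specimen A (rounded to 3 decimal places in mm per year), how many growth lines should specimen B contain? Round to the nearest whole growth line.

Specimen A: true growth line count = 219 − 16 + 2 = 205.
A: 14.6 mm over 205 years gives 14.6 / 205 ≈ 0.071 mm per year.
B spans 126.1 / 0.071 = 1776.06 years ≈ 1776 growth lines.

1776 growth lines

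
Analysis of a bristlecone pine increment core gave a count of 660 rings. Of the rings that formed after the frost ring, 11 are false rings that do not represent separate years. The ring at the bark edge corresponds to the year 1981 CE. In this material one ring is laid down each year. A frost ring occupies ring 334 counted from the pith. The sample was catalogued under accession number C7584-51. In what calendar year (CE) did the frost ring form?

1666 CE

The frost ring sits at ring 334 from the pith, so 660 − 334 = 326 rings formed after it.
326 − 11 false = 315 true rings after the frost ring.
The ring at the bark edge is 1981 CE, so the frost ring dates to 1981 − 315 = 1666 CE.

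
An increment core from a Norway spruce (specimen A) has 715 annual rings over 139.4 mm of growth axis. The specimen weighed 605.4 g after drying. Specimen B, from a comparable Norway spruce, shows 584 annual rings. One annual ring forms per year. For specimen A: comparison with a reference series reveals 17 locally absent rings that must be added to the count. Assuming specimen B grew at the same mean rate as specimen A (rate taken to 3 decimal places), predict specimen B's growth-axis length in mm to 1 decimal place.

Specimen A: after corrections the count is 715 + 17 = 732 annual rings.
A: 139.4 mm over 732 years gives 139.4 / 732 ≈ 0.190 mm per year.
Length of B = 0.190 × 584 = 111.0 mm.

111.0 mm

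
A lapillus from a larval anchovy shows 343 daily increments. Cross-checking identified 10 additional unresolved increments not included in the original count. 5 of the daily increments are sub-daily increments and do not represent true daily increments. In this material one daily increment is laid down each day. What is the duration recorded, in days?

348 d

Adjusted count: 343 − 5 + 10 = 348 daily increments.
With a one-to-one daily increment periodicity this is 348 days.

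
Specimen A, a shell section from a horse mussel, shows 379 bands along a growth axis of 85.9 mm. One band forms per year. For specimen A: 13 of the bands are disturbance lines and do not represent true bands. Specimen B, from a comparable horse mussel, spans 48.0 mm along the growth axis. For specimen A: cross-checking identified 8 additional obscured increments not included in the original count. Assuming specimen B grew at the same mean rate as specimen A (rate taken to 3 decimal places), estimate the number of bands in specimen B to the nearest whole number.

Specimen A: true band count = 379 − 13 + 8 = 374.
A: 85.9 mm over 374 years gives 85.9 / 374 ≈ 0.230 mm/year.
For B, 48.0 / 0.230 = 208.70 years ≈ 209 bands.

209 bands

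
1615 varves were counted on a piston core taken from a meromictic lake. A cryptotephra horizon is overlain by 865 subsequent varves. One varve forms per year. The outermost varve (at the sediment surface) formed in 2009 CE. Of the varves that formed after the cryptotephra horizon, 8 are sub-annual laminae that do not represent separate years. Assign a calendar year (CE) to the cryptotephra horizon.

865 varves formed after the cryptotephra horizon.
865 − 8 false = 857 true varves after the cryptotephra horizon.
Counting back 857 years from 2009 CE places the cryptotephra horizon in 2009 − 857 = 1152 CE.

1152 CE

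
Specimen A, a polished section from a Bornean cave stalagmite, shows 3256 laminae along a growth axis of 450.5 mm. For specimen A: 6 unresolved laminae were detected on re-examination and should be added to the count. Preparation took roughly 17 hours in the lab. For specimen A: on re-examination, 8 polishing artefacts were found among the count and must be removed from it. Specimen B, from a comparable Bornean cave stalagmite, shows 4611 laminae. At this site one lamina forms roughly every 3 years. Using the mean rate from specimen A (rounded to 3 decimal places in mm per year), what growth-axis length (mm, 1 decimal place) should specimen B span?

636.3 mm

Specimen A: adjusted count: 3256 − 8 + 6 = 3254 laminae.
Specimen A: multiplying by 3 years per lamina: 3254 × 3 = 9762 years.
A: Extension rate ≈ 450.5 / 9762 = 0.046 mm per year.
Specimen B: at 3 years per lamina, 4611 × 3 = 13833 years. Length of B = 0.046 × 13833 = 636.3 mm.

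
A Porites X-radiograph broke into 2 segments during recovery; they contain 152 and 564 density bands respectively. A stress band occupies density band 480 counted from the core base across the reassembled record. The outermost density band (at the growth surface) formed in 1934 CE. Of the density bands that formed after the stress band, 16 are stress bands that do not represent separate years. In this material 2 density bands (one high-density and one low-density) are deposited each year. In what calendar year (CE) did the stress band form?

1824 CE

Total density bands = 152 + 564 = 716.
The stress band sits at density band 480 from the core base, so 716 − 480 = 236 density bands formed after it.
236 − 16 false = 220 true density bands after the stress band.
220 density bands at 2 per year is 220 / 2 = 110 years.
The density band at the growth surface is 1934 CE, so the stress band dates to 1934 − 110 = 1824 CE.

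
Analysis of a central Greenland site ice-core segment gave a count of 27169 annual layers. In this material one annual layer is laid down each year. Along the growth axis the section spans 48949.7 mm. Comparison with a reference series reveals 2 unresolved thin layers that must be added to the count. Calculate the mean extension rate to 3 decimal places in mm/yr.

True annual layer count = 27169 + 2 = 27171.
Extension rate ≈ 48949.7 / 27171 = 1.802 mm/yr.

1.802 mm/yr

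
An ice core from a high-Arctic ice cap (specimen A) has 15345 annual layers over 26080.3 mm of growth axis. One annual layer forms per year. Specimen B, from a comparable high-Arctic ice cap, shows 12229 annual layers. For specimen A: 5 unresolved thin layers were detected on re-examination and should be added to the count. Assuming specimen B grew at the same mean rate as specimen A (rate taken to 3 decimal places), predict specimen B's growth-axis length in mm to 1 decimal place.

20777.1 mm

Specimen A: after corrections the count is 15345 + 5 = 15350 annual layers.
A: 26080.3 mm over 15350 years gives 26080.3 / 15350 ≈ 1.699 mm per year.
Length of B = 1.699 × 12229 = 20777.1 mm.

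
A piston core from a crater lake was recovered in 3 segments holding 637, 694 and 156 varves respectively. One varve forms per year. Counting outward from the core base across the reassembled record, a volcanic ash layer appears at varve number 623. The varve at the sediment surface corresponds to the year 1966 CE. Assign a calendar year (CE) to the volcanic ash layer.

1102 CE

Total varves = 637 + 694 + 156 = 1487.
Between varve 623 and the sediment surface there are 1487 − 623 = 864 varves.
Counting back 864 years from 1966 CE places the volcanic ash layer in 1966 − 864 = 1102 CE.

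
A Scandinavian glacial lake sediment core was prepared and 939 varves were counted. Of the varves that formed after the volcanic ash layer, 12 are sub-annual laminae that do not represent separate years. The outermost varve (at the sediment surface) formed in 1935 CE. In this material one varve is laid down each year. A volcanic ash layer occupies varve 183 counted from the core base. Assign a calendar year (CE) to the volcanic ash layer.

Between varve 183 and the sediment surface there are 939 − 183 = 756 varves.
Excluding 12 false varves: 756 − 12 = 744.
The varve at the sediment surface is 1935 CE, so the volcanic ash layer dates to 1935 − 744 = 1191 CE.

1191 CE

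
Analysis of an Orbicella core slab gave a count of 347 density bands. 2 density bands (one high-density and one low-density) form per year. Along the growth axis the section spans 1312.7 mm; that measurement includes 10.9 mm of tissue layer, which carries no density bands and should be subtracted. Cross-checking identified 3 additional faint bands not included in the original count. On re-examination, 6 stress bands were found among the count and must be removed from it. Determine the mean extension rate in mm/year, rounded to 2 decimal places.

7.57 mm/year

Correcting the raw count gives 347 − 6 + 3 = 344 true density bands.
With 2 density bands per year, 344 / 2 = 172 years.
The growth record spans 1312.7 − 10.9 = 1301.8 mm.
Mean rate = 1301.8 mm / 172 years ≈ 7.57 mm/year.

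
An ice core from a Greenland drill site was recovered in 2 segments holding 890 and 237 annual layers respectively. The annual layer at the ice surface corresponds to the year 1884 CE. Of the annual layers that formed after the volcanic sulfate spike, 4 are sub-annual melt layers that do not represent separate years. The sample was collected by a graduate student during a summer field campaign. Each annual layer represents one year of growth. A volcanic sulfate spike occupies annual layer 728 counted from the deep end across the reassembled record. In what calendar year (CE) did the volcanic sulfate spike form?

Total annual layers = 890 + 237 = 1127.
Between annual layer 728 and the ice surface there are 1127 − 728 = 399 annual layers.
Removing the 4 false annual layers leaves 399 − 4 = 395 true annual layers beyond the volcanic sulfate spike.
Counting back 395 years from 1884 CE places the volcanic sulfate spike in 1884 − 395 = 1489 CE.

1489 CE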